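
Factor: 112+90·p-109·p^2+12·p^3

Trying the rational-root candidates, p = 8 is a root, giving the factor (p-8) and quotient 12·p^2-13·p-14.
The remaining quadratic factors as (3·p+2)(4·p-7).

(3·p+2)·(4·p-7)·(p-8)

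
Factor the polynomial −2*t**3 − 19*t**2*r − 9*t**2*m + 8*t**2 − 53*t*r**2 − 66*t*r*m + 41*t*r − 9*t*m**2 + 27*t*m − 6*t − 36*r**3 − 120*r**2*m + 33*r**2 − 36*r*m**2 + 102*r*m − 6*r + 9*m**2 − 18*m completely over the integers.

Group: t*(−2*t**2 − 11*t*r − 9*t*m + 6*t − 9*r**2 − 30*r*m + 6*r − 9*m**2 + 18*m) + (4*r − 1)*(−2*t**2 − 11*t*r − 9*t*m + 6*t − 9*r**2 − 30*r*m + 6*r − 9*m**2 + 18*m); both groups contain (−2*t**2 − 11*t*r − 9*t*m + 6*t − 9*r**2 − 30*r*m + 6*r − 9*m**2 + 18*m), so (t + 4*r − 1) is a factor with cofactor −2*t**2 − 11*t*r − 9*t*m + 6*t − 9*r**2 − 30*r*m + 6*r − 9*m**2 + 18*m.
The cofactor groups again: −2*t**2 − 11*t*r − 9*t*m + 6*t − 9*r**2 − 30*r*m + 6*r − 9*m**2 + 18*m = −t*(2*t + 9*r + 3*m − 6) + (−r − 3*m)*(2*t + 9*r + 3*m − 6); both groups contain (2*t + 9*r + 3*m − 6), giving −(t + r + 3*m)*(2*t + 9*r + 3*m − 6).

−(2*t + 9*r + 3*m − 6)*(t + r + 3*m)*(t + 4*r − 1)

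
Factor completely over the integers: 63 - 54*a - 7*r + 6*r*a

Group as (6*r*a - 7*r) + (-54*a + 63) = r*(6*a - 7) - 9*(6*a - 7).
Both groups share the factor (6*a - 7).

(6*a - 7)*(r - 9)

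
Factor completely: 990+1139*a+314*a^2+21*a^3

By the rational root theorem, a = -10 is a root, so (a+10) divides it; the quotient is 21*a^2+104*a+99.
The remaining quadratic factors as (3*a+11)(7*a+9).

(3*a+11)*(7*a+9)*(a+10)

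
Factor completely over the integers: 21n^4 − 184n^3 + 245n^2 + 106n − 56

(3n − 1)(7n + 4)(n − 2)(n − 7)

Among the possible rational roots, n = 2 is a root, so (n − 2) divides it; the quotient is 21n^3 − 142n^2 − 39n + 28.
Then n = 1/3 is a root, so (3n − 1) is a factor; dividing leaves 7n^2 − 45n − 28.
The remaining quadratic factors as (7n + 4)(n − 7).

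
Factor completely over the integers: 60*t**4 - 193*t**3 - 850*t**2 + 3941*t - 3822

Testing divisors of the constant over divisors of the leading coefficient, t = 7/4 is a root, so (4*t - 7) divides it; the quotient is 15*t**3 - 22*t**2 - 251*t + 546.
Then t = -13/3 is a root, giving the factor (3*t + 13) and quotient 5*t**2 - 29*t + 42.
The remaining quadratic factors as (t - 3)(5*t - 14).

(3*t + 13)*(4*t - 7)*(5*t - 14)*(t - 3)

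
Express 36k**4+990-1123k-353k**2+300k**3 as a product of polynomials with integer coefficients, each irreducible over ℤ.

(6k-11)(6k-5)(k+2)(k+9)

Testing divisors of the constant over divisors of the leading coefficient, k = 11/6 is a root, giving the factor (6k-11) and quotient 6k**3+61k**2+53k-90.
Then k = 5/6 is a root, so (6k-5) divides it; the quotient is k**2+11k+18.
The remaining quadratic factors as (k+9)(k+2).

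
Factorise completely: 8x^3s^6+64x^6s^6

8s^6x^3(2x+1)(4x^2−2x+1)

Pull out the common factor 8x^3s^6, leaving 8x^3+1.
Recognize a sum of cubes with the parts 1 and 2x.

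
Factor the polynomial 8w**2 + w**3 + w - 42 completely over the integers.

(w + 3)(w + 7)(w - 2)

By the rational root theorem, w = 2 is a root, so (w - 2) divides it; the quotient is w**2 + 10w + 21.
The remaining quadratic factors as (w + 7)(w + 3).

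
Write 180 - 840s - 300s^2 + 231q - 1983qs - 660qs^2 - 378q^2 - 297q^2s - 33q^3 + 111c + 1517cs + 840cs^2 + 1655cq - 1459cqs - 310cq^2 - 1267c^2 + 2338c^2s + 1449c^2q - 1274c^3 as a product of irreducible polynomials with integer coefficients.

-(13c + q + 4s + 12)(14c - 11q - 5)(7c - 3q - 15s + 3)

Group: 7c(-182c^2 + 129cq - 56cs - 103c + 11q^2 + 44qs + 137q + 20s + 60) + (-3q - 15s + 3)(-182c^2 + 129cq - 56cs - 103c + 11q^2 + 44qs + 137q + 20s + 60); both groups contain (-182c^2 + 129cq - 56cs - 103c + 11q^2 + 44qs + 137q + 20s + 60), so (7c - 3q - 15s + 3) is a factor with cofactor -182c^2 + 129cq - 56cs - 103c + 11q^2 + 44qs + 137q + 20s + 60.
The cofactor groups again: -182c^2 + 129cq - 56cs - 103c + 11q^2 + 44qs + 137q + 20s + 60 = -14c(13c + q + 4s + 12) + (11q + 5)(13c + q + 4s + 12); both groups contain (13c + q + 4s + 12), giving -(14c - 11q - 5)(13c + q + 4s + 12).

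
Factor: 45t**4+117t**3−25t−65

(5t+13)(9t**3−5)

Group as (45t**4−25t) + (117t**3−65) = 5t(9t**3−5) + 13(9t**3−5).
Both groups share the factor (9t**3−5).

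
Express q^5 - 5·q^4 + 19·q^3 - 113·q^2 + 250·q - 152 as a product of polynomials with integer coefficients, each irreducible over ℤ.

Testing divisors of the constant over divisors of the leading coefficient, q = 2 is a root, giving the factor (q - 2) and quotient q^4 - 3·q^3 + 13·q^2 - 87·q + 76.
Then q = 4 is a root, giving the factor (q - 4) and quotient q^3 + q^2 + 17·q - 19.
Next, q = 1 is a root, so (q - 1) is a factor; dividing leaves q^2 + 2·q + 19.
The quadratic q^2 + 2·q + 19 has discriminant -72 < 0 and is irreducible over ℤ.

(q - 1)·(q - 2)·(q - 4)·(q^2 + 2·q + 19)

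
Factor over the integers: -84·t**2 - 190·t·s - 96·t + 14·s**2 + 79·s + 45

-(14·t - s - 5)·(6·t + 14·s + 9)

Group: -14·t·(6·t + 14·s + 9) + (s + 5)·(6·t + 14·s + 9); both groups contain (6·t + 14·s + 9).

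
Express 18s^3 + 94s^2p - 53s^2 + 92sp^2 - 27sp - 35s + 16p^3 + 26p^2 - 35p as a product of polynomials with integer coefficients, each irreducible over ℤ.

(9s + 2p + 5)(2s + 8p - 7)(s + p)

Group: 2s(9s^2 + 11sp + 5s + 2p^2 + 5p) + (8p - 7)(9s^2 + 11sp + 5s + 2p^2 + 5p); both groups contain (9s^2 + 11sp + 5s + 2p^2 + 5p), so (2s + 8p - 7) is a factor with cofactor 9s^2 + 11sp + 5s + 2p^2 + 5p.
The cofactor groups again: 9s^2 + 11sp + 5s + 2p^2 + 5p = 9s(s + p) + (2p + 5)(s + p); both groups contain (s + p), giving (9s + 2p + 5)(s + p).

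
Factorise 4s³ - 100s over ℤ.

Factor out 4s, leaving s² - 25, which is a difference of two squares.

4s(s + 5)(s - 5)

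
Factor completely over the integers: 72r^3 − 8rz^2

Pull out the common factor 8r; 9r^2 − z^2 is a difference of squares.

8r(3r + z)(3r − z)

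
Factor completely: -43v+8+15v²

Need a pair with product 15·8 = 120 and sum -43: that's -3 and -40.
Split the middle term: 15v²-3v - 40v+8 = 3v(5v-1) - 8(5v-1).

(3v-8)(5v-1)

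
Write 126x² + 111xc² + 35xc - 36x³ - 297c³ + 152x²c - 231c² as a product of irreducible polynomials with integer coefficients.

-(9x - 11c)(2x - 9c - 7)(2x + 3c)

Group: 2x(-18x² + 103xc + 63x - 99c² - 77c) + 3c(-18x² + 103xc + 63x - 99c² - 77c); both groups contain (-18x² + 103xc + 63x - 99c² - 77c), so (2x + 3c) is a factor with cofactor -18x² + 103xc + 63x - 99c² - 77c.
The cofactor groups again: -18x² + 103xc + 63x - 99c² - 77c = -2x(9x - 11c) + (9c + 7)(9x - 11c); both groups contain (9x - 11c), giving -(2x - 9c - 7)(9x - 11c).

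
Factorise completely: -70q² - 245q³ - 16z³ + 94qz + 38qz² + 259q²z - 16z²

Group: 7q(-35q² - 3qz - 10q + 2z² + 2z) - 8z(-35q² - 3qz - 10q + 2z² + 2z); both groups contain (-35q² - 3qz - 10q + 2z² + 2z), so (7q - 8z) is a factor with cofactor -35q² - 3qz - 10q + 2z² + 2z.
The cofactor groups again: -35q² - 3qz - 10q + 2z² + 2z = -5q(7q + 2z + 2) + z(7q + 2z + 2); both groups contain (7q + 2z + 2), giving -(5q - z)(7q + 2z + 2).

-(5q - z)(7q + 2z + 2)(7q - 8z)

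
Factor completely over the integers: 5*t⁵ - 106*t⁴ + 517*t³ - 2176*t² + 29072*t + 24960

Trying the rational-root candidates, t = -4/5 is a root, so (5*t + 4) is a factor; dividing leaves t⁴ - 22*t³ + 121*t² - 532*t + 6240.
Continuing, t = 12 is a root, so (t - 12) divides it; the quotient is t³ - 10*t² + t - 520.
Then t = 13 is a root, so (t - 13) divides it; the quotient is t² + 3*t + 40.
The quadratic t² + 3*t + 40 has discriminant -151 < 0 and is irreducible over ℤ.

(5*t + 4)*(t - 12)*(t - 13)*(t² + 3*t + 40)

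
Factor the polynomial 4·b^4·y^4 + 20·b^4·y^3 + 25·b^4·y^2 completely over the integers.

Pull out the common factor b^4·y^2, leaving 4·y^2 + 20·y + 25.
Recognize a perfect-square trinomial with the parts 2·y and 5.

b^4·y^2·(2·y + 5)^2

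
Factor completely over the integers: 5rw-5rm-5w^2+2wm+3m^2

Group: w(5r-5w-3m) - m(5r-5w-3m); both groups contain (5r-5w-3m).

(5r-5w-3m)(w-m)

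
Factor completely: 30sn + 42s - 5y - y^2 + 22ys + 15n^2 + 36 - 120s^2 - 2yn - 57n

Group: -y(y - 10s + 5n - 4) + (12s + 3n - 9)(y - 10s + 5n - 4); both groups contain (y - 10s + 5n - 4).

-(y - 12s - 3n + 9)(y - 10s + 5n - 4)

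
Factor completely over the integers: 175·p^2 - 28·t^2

Pull out the common factor 7; 25·p^2 - 4·t^2 is a difference of squares.

7·(5·p + 2·t)·(5·p - 2·t)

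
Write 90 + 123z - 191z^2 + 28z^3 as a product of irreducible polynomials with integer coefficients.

Trying the rational-root candidates, z = -3/7 is a root, so (7z + 3) divides it; the quotient is 4z^2 - 29z + 30.
The remaining quadratic factors as (4z - 5)(z - 6).

(4z - 5)(7z + 3)(z - 6)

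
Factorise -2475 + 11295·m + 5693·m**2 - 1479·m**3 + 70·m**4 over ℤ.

By the rational root theorem, m = 15/2 is a root, giving the factor (2·m - 15) and quotient 35·m**3 - 477·m**2 - 731·m + 165.
Continuing, m = -11/7 is a root, so (7·m + 11) is a factor; dividing leaves 5·m**2 - 76·m + 15.
The remaining quadratic factors as (m - 15)(5·m - 1).

(2·m - 15)·(5·m - 1)·(7·m + 11)·(m - 15)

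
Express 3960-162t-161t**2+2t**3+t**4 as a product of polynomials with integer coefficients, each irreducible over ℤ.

Testing divisors of the constant over divisors of the leading coefficient, t = 5 is a root, so (t-5) is a factor; dividing leaves t**3+7t**2-126t-792.
Continuing, t = 11 is a root, giving the factor (t-11) and quotient t**2+18t+72.
The remaining quadratic factors as (t+12)(t+6).

(t+12)(t+6)(t-11)(t-5)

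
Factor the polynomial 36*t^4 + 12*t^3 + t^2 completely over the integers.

Pull out the common factor t^2, leaving 36*t^2 + 12*t + 1.
Recognize a perfect-square trinomial with the parts 1 and 6*t.

t^2*(6*t + 1)^2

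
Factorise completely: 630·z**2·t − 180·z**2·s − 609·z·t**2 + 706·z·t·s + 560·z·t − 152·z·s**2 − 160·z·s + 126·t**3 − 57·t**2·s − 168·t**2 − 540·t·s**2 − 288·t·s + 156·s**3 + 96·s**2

(7·t − 2·s)·(10·z − 3·t − 6·s)·(9·z − 6·t + 13·s + 8)

Group: 7·t·(90·z**2 − 87·z·t + 76·z·s + 80·z + 18·t**2 − 3·t·s − 24·t − 78·s**2 − 48·s) − 2·s·(90·z**2 − 87·z·t + 76·z·s + 80·z + 18·t**2 − 3·t·s − 24·t − 78·s**2 − 48·s); both groups contain (90·z**2 − 87·z·t + 76·z·s + 80·z + 18·t**2 − 3·t·s − 24·t − 78·s**2 − 48·s), so (7·t − 2·s) is a factor with cofactor 90·z**2 − 87·z·t + 76·z·s + 80·z + 18·t**2 − 3·t·s − 24·t − 78·s**2 − 48·s.
The cofactor groups again: 90·z**2 − 87·z·t + 76·z·s + 80·z + 18·t**2 − 3·t·s − 24·t − 78·s**2 − 48·s = 10·z·(9·z − 6·t + 13·s + 8) + (−3·t − 6·s)·(9·z − 6·t + 13·s + 8); both groups contain (9·z − 6·t + 13·s + 8), giving (10·z − 3·t − 6·s)·(9·z − 6·t + 13·s + 8).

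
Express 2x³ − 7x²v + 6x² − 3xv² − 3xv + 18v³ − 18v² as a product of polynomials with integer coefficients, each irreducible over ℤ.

Group: x(2x² − 3xv + 6x − 9v² + 9v) − 2v(2x² − 3xv + 6x − 9v² + 9v); both groups contain (2x² − 3xv + 6x − 9v² + 9v), so (x − 2v) is a factor with cofactor 2x² − 3xv + 6x − 9v² + 9v.
The cofactor groups again: 2x² − 3xv + 6x − 9v² + 9v = x(2x + 3v) + (−3v + 3)(2x + 3v); both groups contain (2x + 3v), giving (x − 3v + 3)(2x + 3v).

(x − 2v)(x − 3v + 3)(2x + 3v)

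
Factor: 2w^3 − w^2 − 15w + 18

(2w − 3)(w + 3)(w − 2)

Testing divisors of the constant over divisors of the leading coefficient, w = 3/2 is a root, so (2w − 3) is a factor; dividing leaves w^2 + w − 6.
The remaining quadratic factors as (w + 3)(w − 2).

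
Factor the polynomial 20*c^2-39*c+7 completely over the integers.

Need a pair with product 20·7 = 140 and sum -39: that's -35 and -4.
Split the middle term: 20*c^2-35*c - 4*c+7 = 5*c*(4*c-7) - (4*c-7).

(4*c-7)*(5*c-1)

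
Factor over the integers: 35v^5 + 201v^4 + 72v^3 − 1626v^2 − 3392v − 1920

(5v + 8)(7v + 8)(v − 3)(v^2 + 6v + 10)

Trying the rational-root candidates, v = 3 is a root, so (v − 3) is a factor; dividing leaves 35v^4 + 306v^3 + 990v^2 + 1344v + 640.
Continuing, v = −8/7 is a root, so (7v + 8) divides it; the quotient is 5v^3 + 38v^2 + 98v + 80.
Continuing, v = −8/5 is a root, so (5v + 8) divides it; the quotient is v^2 + 6v + 10.
The quadratic v^2 + 6v + 10 has discriminant −4 < 0 and is irreducible over ℤ.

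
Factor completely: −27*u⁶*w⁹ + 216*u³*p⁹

Factor out 27*u³ first: what remains is −u³*w⁹ + 8*p⁹.
Recognize a difference of cubes with the parts 2*p³ and u*w³.

−27*u³*(u*w³ − 2*p³)*(u²*w⁶ + 2*u*p³*w³ + 4*p⁶)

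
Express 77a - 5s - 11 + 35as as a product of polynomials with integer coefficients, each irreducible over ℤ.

(5s + 11)(7a - 1)

Group as (35as + 77a) + (-5s - 11) = 7a(5s + 11) - (5s + 11).
Both groups share the factor (5s + 11).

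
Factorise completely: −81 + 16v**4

(2v + 3)(2v − 3)(4v**2 + 9)

Write as (4v**2)² − (9)², then factor 4v**2 − 9 once more.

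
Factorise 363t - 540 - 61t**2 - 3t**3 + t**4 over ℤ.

Trying the rational-root candidates, t = 3 is a root, so (t - 3) is a factor; dividing leaves t**3 - 61t + 180.
Continuing, t = -9 is a root, giving the factor (t + 9) and quotient t**2 - 9t + 20.
The remaining quadratic factors as (t - 4)(t - 5).

(t + 9)(t - 3)(t - 4)(t - 5)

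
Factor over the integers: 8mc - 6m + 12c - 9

(2m + 3)(4c - 3)

Group as (8mc - 6m) + (12c - 9) = 2m(4c - 3) + 3(4c - 3).
Both groups share the factor (4c - 3).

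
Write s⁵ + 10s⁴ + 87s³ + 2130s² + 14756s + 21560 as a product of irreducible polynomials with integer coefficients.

(s + 10)(s + 2)(s + 7)(s² - 9s + 154)

Trying the rational-root candidates, s = -2 is a root, so (s + 2) is a factor; dividing leaves s⁴ + 8s³ + 71s² + 1988s + 10780.
Then s = -10 is a root, so (s + 10) is a factor; dividing leaves s³ - 2s² + 91s + 1078.
Then s = -7 is a root, so (s + 7) divides it; the quotient is s² - 9s + 154.
The quadratic s² - 9s + 154 has discriminant -535 < 0 and is irreducible over ℤ.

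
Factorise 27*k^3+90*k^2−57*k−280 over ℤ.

Trying the rational-root candidates, k = 5/3 is a root, so (3*k−5) divides it; the quotient is 9*k^2+45*k+56.
The remaining quadratic factors as (3*k+7)(3*k+8).

(3*k+7)*(3*k+8)*(3*k−5)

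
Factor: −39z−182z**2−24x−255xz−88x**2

−(11x+14z+3)(8x+13z)

Group: −8x(11x+14z+3) − 13z(11x+14z+3); both groups contain (11x+14z+3).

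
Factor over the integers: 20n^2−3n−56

Need a pair with product 20·(−56) = −1120 and sum −3: that's 32 and −35.
Split the middle term: 20n^2+32n − 35n−56 = 4n(5n+8) − 7(5n+8).

(4n−7)(5n+8)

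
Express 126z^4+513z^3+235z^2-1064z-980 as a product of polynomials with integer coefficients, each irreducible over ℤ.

Trying the rational-root candidates, z = 10/7 is a root, so (7z-10) is a factor; dividing leaves 18z^3+99z^2+175z+98.
Then z = -2 is a root, so (z+2) is a factor; dividing leaves 18z^2+63z+49.
The remaining quadratic factors as (3z+7)(6z+7).

(3z+7)(6z+7)(7z-10)(z+2)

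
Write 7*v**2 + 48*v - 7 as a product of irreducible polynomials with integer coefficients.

Need a pair with product 7·(-7) = -49 and sum 48: that's 49 and -1.
Split the middle term: 7*v**2 + 49*v - v - 7 = 7*v*(v + 7) - (v + 7).

(7*v - 1)*(v + 7)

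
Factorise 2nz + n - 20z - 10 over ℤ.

Group as (2nz + n) + (-20z - 10) = n(2z + 1) - 10(2z + 1).
Both groups share the factor (2z + 1).

(2z + 1)(n - 10)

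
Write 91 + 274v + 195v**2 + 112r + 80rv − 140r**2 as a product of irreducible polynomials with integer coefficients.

Group: −14r(10r − 15v − 13) + (−13v − 7)(10r − 15v − 13); both groups contain (10r − 15v − 13).

−(10r − 15v − 13)(14r + 13v + 7)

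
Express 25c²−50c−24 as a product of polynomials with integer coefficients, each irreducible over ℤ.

(5c+2)(5c−12)

Need a pair with product 25·(−24) = −600 and sum −50: that's 10 and −60.
Split the middle term: 25c²+10c − 60c−24 = 5c(5c+2) − 12(5c+2).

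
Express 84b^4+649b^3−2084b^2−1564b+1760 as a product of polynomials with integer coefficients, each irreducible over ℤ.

(3b−2)(4b−11)(7b+8)(b+10)

Testing divisors of the constant over divisors of the leading coefficient, b = −8/7 is a root, so (7b+8) divides it; the quotient is 12b^3+79b^2−388b+220.
Next, b = 2/3 is a root, giving the factor (3b−2) and quotient 4b^2+29b−110.
The remaining quadratic factors as (b+10)(4b−11).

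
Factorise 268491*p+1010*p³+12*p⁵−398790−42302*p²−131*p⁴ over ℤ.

(3*p−14)*(4*p−9)*(p−15)*(p²+11*p+211)

Among the possible rational roots, p = 9/4 is a root, so (4*p−9) is a factor; dividing leaves 3*p⁴−26*p³+194*p²−10139*p+44310.
Next, p = 14/3 is a root, giving the factor (3*p−14) and quotient p³−4*p²+46*p−3165.
Then p = 15 is a root, so (p−15) is a factor; dividing leaves p²+11*p+211.
The quadratic p²+11*p+211 has discriminant −723 < 0 and is irreducible over ℤ.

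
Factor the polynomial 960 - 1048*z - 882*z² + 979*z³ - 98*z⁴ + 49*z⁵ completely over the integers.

Among the possible rational roots, z = 8/7 is a root, giving the factor (7*z - 8) and quotient 7*z⁴ - 6*z³ + 133*z² + 26*z - 120.
Next, z = -1 is a root, so (z + 1) is a factor; dividing leaves 7*z³ - 13*z² + 146*z - 120.
Then z = 6/7 is a root, so (7*z - 6) divides it; the quotient is z² - z + 20.
The quadratic z² - z + 20 has discriminant -79 < 0 and is irreducible over ℤ.

(7*z - 6)*(7*z - 8)*(z + 1)*(z² - z + 20)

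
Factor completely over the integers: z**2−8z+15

Two integers with product 15 and sum −8 are −3 and −5.

(z−3)(z−5)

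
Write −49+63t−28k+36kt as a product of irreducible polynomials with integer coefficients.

Group as (36kt−28k) + (63t−49) = 4k(9t−7) + 7(9t−7).
Both groups share the factor (9t−7).

(4k+7)(9t−7)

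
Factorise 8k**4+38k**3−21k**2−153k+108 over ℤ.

(2k−3)(4k−3)(k+3)(k+4)

Trying the rational-root candidates, k = 3/4 is a root, giving the factor (4k−3) and quotient 2k**3+11k**2+3k−36.
Next, k = 3/2 is a root, so (2k−3) is a factor; dividing leaves k**2+7k+12.
The remaining quadratic factors as (k+4)(k+3).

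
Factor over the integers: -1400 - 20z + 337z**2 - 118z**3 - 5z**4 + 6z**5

(2z - 7)(3z + 5)(z + 5)(z**2 - 4z + 8)

Among the possible rational roots, z = -5 is a root, so (z + 5) divides it; the quotient is 6z**4 - 35z**3 + 57z**2 + 52z - 280.
Continuing, z = 7/2 is a root, so (2z - 7) divides it; the quotient is 3z**3 - 7z**2 + 4z + 40.
Continuing, z = -5/3 is a root, giving the factor (3z + 5) and quotient z**2 - 4z + 8.
The quadratic z**2 - 4z + 8 has discriminant -16 < 0 and is irreducible over ℤ.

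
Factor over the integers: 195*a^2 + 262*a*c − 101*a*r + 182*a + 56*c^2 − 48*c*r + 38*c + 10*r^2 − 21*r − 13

Group: 13*a*(15*a + 4*c − 2*r − 1) + (14*c − 5*r + 13)*(15*a + 4*c − 2*r − 1); both groups contain (15*a + 4*c − 2*r − 1).

(13*a + 14*c − 5*r + 13)*(15*a + 4*c − 2*r − 1)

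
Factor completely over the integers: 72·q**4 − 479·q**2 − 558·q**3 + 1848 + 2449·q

Testing divisors of the constant over divisors of the leading coefficient, q = 8 is a root, giving the factor (q − 8) and quotient 72·q**3 + 18·q**2 − 335·q − 231.
Then q = 7/3 is a root, so (3·q − 7) divides it; the quotient is 24·q**2 + 62·q + 33.
The remaining quadratic factors as (6·q + 11)(4·q + 3).

(3·q − 7)·(4·q + 3)·(6·q + 11)·(q − 8)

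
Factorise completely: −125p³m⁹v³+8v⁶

Pull out the common factor v³, leaving −125p³m⁹+8v³.
Recognize a difference of cubes with the parts 2v and 5pm³.

−v³(5pm³−2v)(25p²m⁶+10pm³v+4v²)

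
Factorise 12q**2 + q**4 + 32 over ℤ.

(q**2 + 4)(q**2 + 8)

Substitute u = q**2 to get a quadratic in u, then factor.
q**2 + 8 is irreducible over ℤ (always positive, so no real roots).
q**2 + 4 is irreducible over ℤ (sum of squares).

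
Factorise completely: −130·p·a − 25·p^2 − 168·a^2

−(5·p + 12·a)·(5·p + 14·a)

Group: −5·p·(5·p + 12·a) − 14·a·(5·p + 12·a); both groups contain (5·p + 12·a).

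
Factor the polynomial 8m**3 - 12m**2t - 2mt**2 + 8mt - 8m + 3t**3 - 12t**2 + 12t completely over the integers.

Group: 2m(4m**2 - 8mt + 4m + 3t**2 - 6t) + (t - 2)(4m**2 - 8mt + 4m + 3t**2 - 6t); both groups contain (4m**2 - 8mt + 4m + 3t**2 - 6t), so (2m + t - 2) is a factor with cofactor 4m**2 - 8mt + 4m + 3t**2 - 6t.
The cofactor groups again: 4m**2 - 8mt + 4m + 3t**2 - 6t = 2m(2m - t + 2) - 3t(2m - t + 2); both groups contain (2m - t + 2), giving (2m - 3t)(2m - t + 2).

(2m + t - 2)(2m - 3t)(2m - t + 2)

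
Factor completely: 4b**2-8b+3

(2b-1)(2b-3)

Need a pair with product 4·3 = 12 and sum -8: that's -6 and -2.
Split the middle term: 4b**2-6b - 2b+3 = 2b(2b-3) - (2b-3).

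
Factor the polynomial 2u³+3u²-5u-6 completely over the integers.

(2u-3)(u+1)(u+2)

By the rational root theorem, u = 3/2 is a root, giving the factor (2u-3) and quotient u²+3u+2.
The remaining quadratic factors as (u+1)(u+2).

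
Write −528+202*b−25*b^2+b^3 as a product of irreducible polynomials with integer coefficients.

(b−11)*(b−6)*(b−8)

By the rational root theorem, b = 11 is a root, giving the factor (b−11) and quotient b^2−14*b+48.
The remaining quadratic factors as (b−6)(b−8).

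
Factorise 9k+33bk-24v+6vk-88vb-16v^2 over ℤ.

Group: -8v(2v+11b+3) + 3k(2v+11b+3); both groups contain (2v+11b+3).

-(8v-3k)(2v+11b+3)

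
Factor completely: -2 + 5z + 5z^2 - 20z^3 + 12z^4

Testing divisors of the constant over divisors of the leading coefficient, z = 2/3 is a root, giving the factor (3z - 2) and quotient 4z^3 - 4z^2 - z + 1.
Then z = 1 is a root, so (z - 1) divides it; the quotient is 4z^2 - 1.
The remaining quadratic factors as (2z - 1)(2z + 1).

(2z + 1)(2z - 1)(3z - 2)(z - 1)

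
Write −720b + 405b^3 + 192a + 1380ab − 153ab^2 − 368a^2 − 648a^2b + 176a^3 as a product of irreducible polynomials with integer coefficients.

Group: 4a(44a^2 + 3ab − 92a − 27b^2 + 48) − 15b(44a^2 + 3ab − 92a − 27b^2 + 48); both groups contain (44a^2 + 3ab − 92a − 27b^2 + 48), so (4a − 15b) is a factor with cofactor 44a^2 + 3ab − 92a − 27b^2 + 48.
The cofactor groups again: 44a^2 + 3ab − 92a − 27b^2 + 48 = 4a(11a + 9b − 12) + (−3b − 4)(11a + 9b − 12); both groups contain (11a + 9b − 12), giving (4a − 3b − 4)(11a + 9b − 12).

(11a + 9b − 12)(4a − 15b)(4a − 3b − 4)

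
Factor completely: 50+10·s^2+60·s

10·(s+1)·(s+5)

Pull out the common factor 10, then factor the remaining trinomial.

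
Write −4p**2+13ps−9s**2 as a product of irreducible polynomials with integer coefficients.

−(4p−9s)(p−s)

Group: −p(4p−9s) + s(4p−9s); both groups contain (4p−9s).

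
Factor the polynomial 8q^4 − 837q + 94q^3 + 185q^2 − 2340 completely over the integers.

By the rational root theorem, q = −15/2 is a root, so (2q + 15) is a factor; dividing leaves 4q^3 + 17q^2 − 35q − 156.
Continuing, q = −13/4 is a root, giving the factor (4q + 13) and quotient q^2 + q − 12.
The remaining quadratic factors as (q + 4)(q − 3).

(2q + 15)(4q + 13)(q + 4)(q − 3)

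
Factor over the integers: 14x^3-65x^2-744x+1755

Testing divisors of the constant over divisors of the leading coefficient, x = -13/2 is a root, giving the factor (2x+13) and quotient 7x^2-78x+135.
The remaining quadratic factors as (x-9)(7x-15).

(2x+13)(7x-15)(x-9)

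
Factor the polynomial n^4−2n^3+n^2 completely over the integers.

Every term has a factor of n^2; factoring it out leaves n^2−2n+1.
Recognize a perfect-square trinomial with the parts 1 and n.

n^2(n−1)^2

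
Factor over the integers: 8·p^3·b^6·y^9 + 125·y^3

y^3·(2·p·b^2·y^2 + 5)·(4·p^2·b^4·y^4 - 10·p·b^2·y^2 + 25)

Pull out the common factor y^3, leaving 8·p^3·b^6·y^6 + 125.
Recognize a sum of cubes with the parts 5 and 2·p·b^2·y^2.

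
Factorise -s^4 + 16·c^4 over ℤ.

(2·c + s)·(2·c - s)·(4·c^2 + s^2)

Write as (4·c^2)² − (s^2)², then factor 4·c^2 - s^2 once more.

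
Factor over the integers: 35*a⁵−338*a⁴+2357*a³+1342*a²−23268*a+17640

Among the possible rational roots, a = 14/5 is a root, giving the factor (5*a−14) and quotient 7*a⁴−48*a³+337*a²+1212*a−1260.
Next, a = 6/7 is a root, so (7*a−6) divides it; the quotient is a³−6*a²+43*a+210.
Continuing, a = −3 is a root, so (a+3) divides it; the quotient is a²−9*a+70.
The quadratic a²−9*a+70 has discriminant −199 < 0 and is irreducible over ℤ.

(5*a−14)*(7*a−6)*(a+3)*(a²−9*a+70)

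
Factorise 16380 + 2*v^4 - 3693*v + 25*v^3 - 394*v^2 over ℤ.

(2*v - 7)*(v + 13)*(v + 15)*(v - 12)

Trying the rational-root candidates, v = 12 is a root, so (v - 12) divides it; the quotient is 2*v^3 + 49*v^2 + 194*v - 1365.
Continuing, v = -13 is a root, so (v + 13) is a factor; dividing leaves 2*v^2 + 23*v - 105.
The remaining quadratic factors as (v + 15)(2*v - 7).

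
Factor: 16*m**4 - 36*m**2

Pull out the common factor 4*m**2, leaving 4*m**2 - 9.
Recognize a difference of squares with the parts 2*m and 3.

4*m**2*(2*m + 3)*(2*m - 3)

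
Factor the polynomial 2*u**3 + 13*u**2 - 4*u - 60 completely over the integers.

(2*u + 5)*(u + 6)*(u - 2)

Among the possible rational roots, u = -6 is a root, so (u + 6) divides it; the quotient is 2*u**2 + u - 10.
The remaining quadratic factors as (u - 2)(2*u + 5).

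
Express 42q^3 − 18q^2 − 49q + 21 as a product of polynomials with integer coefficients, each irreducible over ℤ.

Group as (42q^3 − 49q) + (−18q^2 + 21) = 7q(6q^2 − 7) − 3(6q^2 − 7).
Both groups share the factor (6q^2 − 7).

(7q − 3)(6q^2 − 7)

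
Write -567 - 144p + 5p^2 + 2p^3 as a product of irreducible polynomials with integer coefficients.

Trying the rational-root candidates, p = 9 is a root, giving the factor (p - 9) and quotient 2p^2 + 23p + 63.
The remaining quadratic factors as (2p + 9)(p + 7).

(2p + 9)(p + 7)(p - 9)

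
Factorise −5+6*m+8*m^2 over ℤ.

Need a pair with product 8·(−5) = −40 and sum 6: that's −4 and 10.
Split the middle term: 8*m^2−4*m + 10*m−5 = 4*m*(2*m−1) + 5*(2*m−1).

(2*m−1)*(4*m+5)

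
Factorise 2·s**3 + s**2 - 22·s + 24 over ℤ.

(2·s - 3)·(s + 4)·(s - 2)

Testing divisors of the constant over divisors of the leading coefficient, s = 2 is a root, so (s - 2) divides it; the quotient is 2·s**2 + 5·s - 12.
The remaining quadratic factors as (s + 4)(2·s - 3).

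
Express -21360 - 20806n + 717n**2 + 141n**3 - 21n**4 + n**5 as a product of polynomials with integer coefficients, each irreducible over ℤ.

Trying the rational-root candidates, n = -1 is a root, giving the factor (n + 1) and quotient n**4 - 22n**3 + 163n**2 + 554n - 21360.
Continuing, n = -8 is a root, so (n + 8) is a factor; dividing leaves n**3 - 30n**2 + 403n - 2670.
Continuing, n = 15 is a root, so (n - 15) is a factor; dividing leaves n**2 - 15n + 178.
The quadratic n**2 - 15n + 178 has discriminant -487 < 0 and is irreducible over ℤ.

(n + 1)(n + 8)(n - 15)(n**2 - 15n + 178)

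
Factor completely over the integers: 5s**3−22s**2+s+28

Among the possible rational roots, s = 7/5 is a root, giving the factor (5s−7) and quotient s**2−3s−4.
The remaining quadratic factors as (s+1)(s−4).

(5s−7)(s+1)(s−4)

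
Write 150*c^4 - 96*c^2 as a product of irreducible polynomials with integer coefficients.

6*c^2*(5*c + 4)*(5*c - 4)

Every term has a factor of 6*c^2. Then 25*c^2 - 16 = (5*c)² − (4)².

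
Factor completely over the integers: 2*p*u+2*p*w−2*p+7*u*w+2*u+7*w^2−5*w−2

Group: u*(2*p+7*w+2) + (w−1)*(2*p+7*w+2); both groups contain (2*p+7*w+2).

(2*p+7*w+2)*(u+w−1)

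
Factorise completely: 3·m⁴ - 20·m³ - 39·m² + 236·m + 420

Trying the rational-root candidates, m = 5 is a root, so (m - 5) divides it; the quotient is 3·m³ - 5·m² - 64·m - 84.
Next, m = -7/3 is a root, so (3·m + 7) divides it; the quotient is m² - 4·m - 12.
The remaining quadratic factors as (m + 2)(m - 6).

(3·m + 7)·(m + 2)·(m - 5)·(m - 6)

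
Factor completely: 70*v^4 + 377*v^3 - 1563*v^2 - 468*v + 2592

Trying the rational-root candidates, v = 3/2 is a root, so (2*v - 3) is a factor; dividing leaves 35*v^3 + 241*v^2 - 420*v - 864.
Then v = -8 is a root, so (v + 8) is a factor; dividing leaves 35*v^2 - 39*v - 108.
The remaining quadratic factors as (7*v + 9)(5*v - 12).

(2*v - 3)*(5*v - 12)*(7*v + 9)*(v + 8)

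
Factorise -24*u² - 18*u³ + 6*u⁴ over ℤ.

Pull out the common factor 6*u², then factor the remaining trinomial.

6*u²*(u + 1)*(u - 4)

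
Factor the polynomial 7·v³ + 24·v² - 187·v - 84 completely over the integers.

(7·v + 3)·(v + 7)·(v - 4)

Trying the rational-root candidates, v = -7 is a root, giving the factor (v + 7) and quotient 7·v² - 25·v - 12.
The remaining quadratic factors as (7·v + 3)(v - 4).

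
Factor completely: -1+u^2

(u+1)·(u-1)

Two integers with product -1 and sum 0 are 1 and -1.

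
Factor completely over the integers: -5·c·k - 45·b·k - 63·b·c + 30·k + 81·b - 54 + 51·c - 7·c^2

Group: -9·b·(7·c + 5·k - 9) + (-c + 6)·(7·c + 5·k - 9); both groups contain (7·c + 5·k - 9).

-(7·c + 5·k - 9)·(9·b + c - 6)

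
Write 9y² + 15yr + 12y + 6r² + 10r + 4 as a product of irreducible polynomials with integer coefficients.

Group: 3y(3y + 3r + 2) + (2r + 2)(3y + 3r + 2); both groups contain (3y + 3r + 2).

(3y + 2r + 2)(3y + 3r + 2)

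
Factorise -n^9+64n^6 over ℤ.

-n^6(n-4)(n^2+4n+16)

Every term has a factor of n^6; factoring it out leaves -n^3+64.
Recognize a difference of cubes with the parts 4 and n.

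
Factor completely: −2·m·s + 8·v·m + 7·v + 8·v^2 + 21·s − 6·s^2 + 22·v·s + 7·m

(8·v − 2·s + 7)·(v + m + 3·s)

Group: 8·v·(v + m + 3·s) + (−2·s + 7)·(v + m + 3·s); both groups contain (v + m + 3·s).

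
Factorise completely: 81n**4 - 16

(3n + 2)(3n - 2)(9n**2 + 4)

Difference of squares twice: with A = 3n and B = 2, A⁴ − B⁴ = (A² − B²)(A² + B²), and A² − B² factors again.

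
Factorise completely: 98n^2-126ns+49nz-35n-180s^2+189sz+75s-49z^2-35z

(14n+12s-7z-5)(7n-15s+7z)

Group: 7n(14n+12s-7z-5) + (-15s+7z)(14n+12s-7z-5); both groups contain (14n+12s-7z-5).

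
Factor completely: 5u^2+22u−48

Need a pair with product 5·(−48) = −240 and sum 22: that's −8 and 30.
Split the middle term: 5u^2−8u + 30u−48 = u(5u−8) + 6(5u−8).

(5u−8)(u+6)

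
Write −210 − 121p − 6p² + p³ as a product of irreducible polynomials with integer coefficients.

(p + 2)(p + 7)(p − 15)

By the rational root theorem, p = −7 is a root, giving the factor (p + 7) and quotient p² − 13p − 30.
The remaining quadratic factors as (p + 2)(p − 15).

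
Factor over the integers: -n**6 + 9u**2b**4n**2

n**2(3ub**2 + n**2)(3ub**2 - n**2)

Factor out n**2 first: what remains is 9u**2b**4 - n**4.
Recognize a difference of squares with the parts 3ub**2 and n**2.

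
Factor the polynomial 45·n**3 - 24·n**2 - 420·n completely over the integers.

Pull out the common factor 3·n, then factor the remaining trinomial.

3·n·(3·n - 10)·(5·n + 14)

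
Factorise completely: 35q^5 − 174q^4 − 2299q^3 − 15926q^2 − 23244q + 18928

(5q + 13)(7q − 4)(q − 13)(q^2 + 6q + 28)

Trying the rational-root candidates, q = 13 is a root, giving the factor (q − 13) and quotient 35q^4 + 281q^3 + 1354q^2 + 1676q − 1456.
Next, q = −13/5 is a root, giving the factor (5q + 13) and quotient 7q^3 + 38q^2 + 172q − 112.
Continuing, q = 4/7 is a root, giving the factor (7q − 4) and quotient q^2 + 6q + 28.
The quadratic q^2 + 6q + 28 has discriminant −76 < 0 and is irreducible over ℤ.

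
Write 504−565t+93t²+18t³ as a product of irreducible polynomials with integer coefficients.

Among the possible rational roots, t = 8/3 is a root, so (3t−8) divides it; the quotient is 6t²+47t−63.
The remaining quadratic factors as (t+9)(6t−7).

(3t−8)(6t−7)(t+9)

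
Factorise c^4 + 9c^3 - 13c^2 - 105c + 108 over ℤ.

(c + 4)(c + 9)(c - 1)(c - 3)

Testing divisors of the constant over divisors of the leading coefficient, c = 1 is a root, so (c - 1) divides it; the quotient is c^3 + 10c^2 - 3c - 108.
Continuing, c = -9 is a root, giving the factor (c + 9) and quotient c^2 + c - 12.
The remaining quadratic factors as (c + 4)(c - 3).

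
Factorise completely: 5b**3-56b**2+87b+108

(5b+4)(b-3)(b-9)

Among the possible rational roots, b = -4/5 is a root, giving the factor (5b+4) and quotient b**2-12b+27.
The remaining quadratic factors as (b-9)(b-3).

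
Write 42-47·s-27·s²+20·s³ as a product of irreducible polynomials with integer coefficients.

(4·s-3)·(5·s+7)·(s-2)

Trying the rational-root candidates, s = -7/5 is a root, so (5·s+7) divides it; the quotient is 4·s²-11·s+6.
The remaining quadratic factors as (s-2)(4·s-3).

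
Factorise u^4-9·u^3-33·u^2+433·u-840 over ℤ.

(u+7)·(u-3)·(u-5)·(u-8)

Testing divisors of the constant over divisors of the leading coefficient, u = 3 is a root, so (u-3) is a factor; dividing leaves u^3-6·u^2-51·u+280.
Next, u = -7 is a root, so (u+7) divides it; the quotient is u^2-13·u+40.
The remaining quadratic factors as (u-8)(u-5).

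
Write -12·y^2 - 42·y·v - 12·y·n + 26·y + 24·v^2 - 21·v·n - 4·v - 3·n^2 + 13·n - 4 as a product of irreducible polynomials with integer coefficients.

Group: -6·y·(2·y + 8·v + n - 4) + (3·v - 3·n + 1)·(2·y + 8·v + n - 4); both groups contain (2·y + 8·v + n - 4).

-(6·y - 3·v + 3·n - 1)·(2·y + 8·v + n - 4)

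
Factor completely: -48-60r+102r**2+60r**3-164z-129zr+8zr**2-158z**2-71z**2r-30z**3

Group: 5z(-6z**2-7zr-28z+10r**2+12r-16) + (6r+3)(-6z**2-7zr-28z+10r**2+12r-16); both groups contain (-6z**2-7zr-28z+10r**2+12r-16), so (5z+6r+3) is a factor with cofactor -6z**2-7zr-28z+10r**2+12r-16.
The cofactor groups again: -6z**2-7zr-28z+10r**2+12r-16 = -z(6z-5r+4) + (-2r-4)(6z-5r+4); both groups contain (6z-5r+4), giving -(z+2r+4)(6z-5r+4).

-(6z-5r+4)(z+2r+4)(5z+6r+3)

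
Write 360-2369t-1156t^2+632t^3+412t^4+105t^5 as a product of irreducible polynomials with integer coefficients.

(3t+5)(5t-8)(7t-1)(t^2+4t+9)

Testing divisors of the constant over divisors of the leading coefficient, t = 1/7 is a root, giving the factor (7t-1) and quotient 15t^4+61t^3+99t^2-151t-360.
Next, t = 8/5 is a root, giving the factor (5t-8) and quotient 3t^3+17t^2+47t+45.
Then t = -5/3 is a root, so (3t+5) is a factor; dividing leaves t^2+4t+9.
The quadratic t^2+4t+9 has discriminant -20 < 0 and is irreducible over ℤ.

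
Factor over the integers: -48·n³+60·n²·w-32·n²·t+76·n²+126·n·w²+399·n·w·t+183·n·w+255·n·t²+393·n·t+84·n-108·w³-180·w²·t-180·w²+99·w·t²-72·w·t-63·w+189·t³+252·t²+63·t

-(3·n-6·w-7·t-7)·(4·n-3·w+3·t)·(4·n+6·w+9·t+3)

Group: 4·n·(-12·n²+6·n·w+n·t+19·n+36·w²+96·w·t+60·w+63·t²+84·t+21) + (-3·w+3·t)·(-12·n²+6·n·w+n·t+19·n+36·w²+96·w·t+60·w+63·t²+84·t+21); both groups contain (-12·n²+6·n·w+n·t+19·n+36·w²+96·w·t+60·w+63·t²+84·t+21), so (4·n-3·w+3·t) is a factor with cofactor -12·n²+6·n·w+n·t+19·n+36·w²+96·w·t+60·w+63·t²+84·t+21.
The cofactor groups again: -12·n²+6·n·w+n·t+19·n+36·w²+96·w·t+60·w+63·t²+84·t+21 = -4·n·(3·n-6·w-7·t-7) + (-6·w-9·t-3)·(3·n-6·w-7·t-7); both groups contain (3·n-6·w-7·t-7), giving -(4·n+6·w+9·t+3)·(3·n-6·w-7·t-7).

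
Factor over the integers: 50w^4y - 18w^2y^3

2w^2y(5w + 3y)(5w - 3y)

Pull out the common factor 2w^2y; 25w^2 - 9y^2 is a difference of squares.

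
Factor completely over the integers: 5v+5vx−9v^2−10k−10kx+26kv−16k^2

−(2k−v)(8k−9v+5x+5)

Group: −8k(2k−v) + (9v−5x−5)(2k−v); both groups contain (2k−v).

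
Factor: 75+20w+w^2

Two integers with product 75 and sum 20 are 15 and 5.

(w+15)(w+5)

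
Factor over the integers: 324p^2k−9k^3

Every term has a factor of 9k. Then 36p^2−k^2 = (6p)² − (k)².

9k(6p−k)(6p+k)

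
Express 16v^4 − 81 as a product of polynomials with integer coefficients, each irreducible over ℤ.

Difference of squares twice: with A = 2v and B = 3, A⁴ − B⁴ = (A² − B²)(A² + B²), and A² − B² factors again.

(2v + 3)(2v − 3)(4v^2 + 9)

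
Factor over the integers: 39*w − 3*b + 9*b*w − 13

(3*b + 13)*(3*w − 1)

Group as (9*b*w − 3*b) + (39*w − 13) = 3*b*(3*w − 1) + 13*(3*w − 1).
Both groups share the factor (3*w − 1).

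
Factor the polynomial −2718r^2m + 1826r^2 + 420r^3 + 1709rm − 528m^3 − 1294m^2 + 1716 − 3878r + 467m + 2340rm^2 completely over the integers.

Group: 14r(30r^2 − 177rm + 154r + 66m^2 + 71m − 156) + (−8m − 11)(30r^2 − 177rm + 154r + 66m^2 + 71m − 156); both groups contain (30r^2 − 177rm + 154r + 66m^2 + 71m − 156), so (14r − 8m − 11) is a factor with cofactor 30r^2 − 177rm + 154r + 66m^2 + 71m − 156.
The cofactor groups again: 30r^2 − 177rm + 154r + 66m^2 + 71m − 156 = 2r(15r − 6m − 13) + (−11m + 12)(15r − 6m − 13); both groups contain (15r − 6m − 13), giving (2r − 11m + 12)(15r − 6m − 13).

(2r − 11m + 12)(15r − 6m − 13)(14r − 8m − 11)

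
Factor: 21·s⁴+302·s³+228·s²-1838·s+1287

(3·s+11)·(7·s-9)·(s+13)·(s-1)

Among the possible rational roots, s = 1 is a root, so (s-1) is a factor; dividing leaves 21·s³+323·s²+551·s-1287.
Continuing, s = -11/3 is a root, giving the factor (3·s+11) and quotient 7·s²+82·s-117.
The remaining quadratic factors as (7·s-9)(s+13).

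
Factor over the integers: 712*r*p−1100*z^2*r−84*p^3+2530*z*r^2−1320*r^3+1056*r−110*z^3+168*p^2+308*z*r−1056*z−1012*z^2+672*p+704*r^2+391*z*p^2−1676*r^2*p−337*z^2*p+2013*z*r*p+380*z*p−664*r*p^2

−(10*z−10*r−3*p+12)*(11*z−11*r−7*p)*(z+12*r+4*p+8)

Group: 11*z*(−10*z^2−110*z*r−37*z*p−92*z+120*r^2+76*r*p−64*r+12*p^2−24*p−96) + (−11*r−7*p)*(−10*z^2−110*z*r−37*z*p−92*z+120*r^2+76*r*p−64*r+12*p^2−24*p−96); both groups contain (−10*z^2−110*z*r−37*z*p−92*z+120*r^2+76*r*p−64*r+12*p^2−24*p−96), so (11*z−11*r−7*p) is a factor with cofactor −10*z^2−110*z*r−37*z*p−92*z+120*r^2+76*r*p−64*r+12*p^2−24*p−96.
The cofactor groups again: −10*z^2−110*z*r−37*z*p−92*z+120*r^2+76*r*p−64*r+12*p^2−24*p−96 = −10*z*(z+12*r+4*p+8) + (10*r+3*p−12)*(z+12*r+4*p+8); both groups contain (z+12*r+4*p+8), giving −(10*z−10*r−3*p+12)*(z+12*r+4*p+8).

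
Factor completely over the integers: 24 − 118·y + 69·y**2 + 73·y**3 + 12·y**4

(3·y − 2)·(4·y − 1)·(y + 3)·(y + 4)

Trying the rational-root candidates, y = 1/4 is a root, so (4·y − 1) is a factor; dividing leaves 3·y**3 + 19·y**2 + 22·y − 24.
Then y = −4 is a root, so (y + 4) divides it; the quotient is 3·y**2 + 7·y − 6.
The remaining quadratic factors as (3·y − 2)(y + 3).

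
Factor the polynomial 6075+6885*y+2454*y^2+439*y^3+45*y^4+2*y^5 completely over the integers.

(2*y+3)*(y+5)*(y+9)*(y^2+7*y+45)

Testing divisors of the constant over divisors of the leading coefficient, y = -9 is a root, so (y+9) divides it; the quotient is 2*y^4+27*y^3+196*y^2+690*y+675.
Continuing, y = -3/2 is a root, so (2*y+3) divides it; the quotient is y^3+12*y^2+80*y+225.
Then y = -5 is a root, so (y+5) is a factor; dividing leaves y^2+7*y+45.
The quadratic y^2+7*y+45 has discriminant -131 < 0 and is irreducible over ℤ.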